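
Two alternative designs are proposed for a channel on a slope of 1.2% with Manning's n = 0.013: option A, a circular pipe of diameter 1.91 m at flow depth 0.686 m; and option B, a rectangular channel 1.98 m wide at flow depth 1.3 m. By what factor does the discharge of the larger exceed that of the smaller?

Channel A: For a circular section of diameter D = 1.91 m at depth y = 0.686 m, the central angle is θ = 2 arccos(1 − 2y/D) = 2.571 rad. Then A = (D²/8)(θ − sin θ) = 0.9257 m² and P = Dθ/2 = 2.455 m. Hydraulic radius R = A/P = 0.9257/2.455 = 0.3771 m. Q_A = (1/0.013)·0.9257·0.3771^(2/3)·√0.012 = 4.071 m³/s.
Channel B: Flow area A = b·y = 1.98 × 1.3 = 2.574 m². Wetted perimeter P = b + 2y = 1.98 + 2×1.3 = 4.58 m. Hydraulic radius R = A/P = 2.574/4.58 = 0.562 m. Q_B = (1/0.013)·2.574·0.562^(2/3)·√0.012 = 14.77 m³/s.
The larger discharge is 14.77 m³/s and the smaller is 4.071 m³/s; the ratio is 3.63.

3.63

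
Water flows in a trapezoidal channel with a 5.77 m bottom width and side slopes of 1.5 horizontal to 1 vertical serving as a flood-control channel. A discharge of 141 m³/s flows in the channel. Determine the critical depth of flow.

y_c = 3.02 m

At critical depth, Q² T / (g A³) = 1, i.e. A³/T = Q²/g = 141²/9.81 = 2027.
Trying y = 3.55 m: A³/T = 3721 — too large.
Trying y = 3.02 m: A³/T = 2030 — matches.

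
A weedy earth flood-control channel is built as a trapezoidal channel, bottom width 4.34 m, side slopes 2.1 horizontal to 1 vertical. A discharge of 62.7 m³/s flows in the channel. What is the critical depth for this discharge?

At critical depth, Q² T / (g A³) = 1, i.e. A³/T = Q²/g = 62.7²/9.81 = 400.7.
Trying y = 2.21 m: A³/T = 574 — high.
Trying y = 1.57 m: A³/T = 157.6 — low.
Trying y = 2.01 m: A³/T = 398.6 — matches.

y_c = 2.01 m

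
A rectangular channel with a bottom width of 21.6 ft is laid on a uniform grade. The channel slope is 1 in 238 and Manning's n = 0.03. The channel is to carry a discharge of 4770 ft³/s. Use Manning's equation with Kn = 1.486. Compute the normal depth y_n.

y_n = 19 ft

Manning's equation rearranged: A R^(2/3) = nQ / (1.486·√S) = 0.03 × 4770 / (1.486 × √0.004202) = 1486.
Try y = 23.4 ft: A R^(2/3) = 1918 — too large.
Try y = 19 ft: A R^(2/3) = 1485 — ≈ 1486.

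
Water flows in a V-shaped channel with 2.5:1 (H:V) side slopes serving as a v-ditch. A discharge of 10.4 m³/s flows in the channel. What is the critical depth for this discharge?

y_c = 1.29 m

At critical depth, Q² T / (g A³) = 1, i.e. A³/T = Q²/g = 10.4²/9.81 = 11.03.
Trying y = 1.46 m: A³/T = 20.73 — high.
Trying y = 1.29 m: A³/T = 11.16 — matches.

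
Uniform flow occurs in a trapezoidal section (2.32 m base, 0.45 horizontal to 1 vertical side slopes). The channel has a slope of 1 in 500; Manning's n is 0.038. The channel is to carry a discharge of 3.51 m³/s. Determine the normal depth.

y_n = 1.28 m

Manning's equation rearranged: A R^(2/3) = nQ / (1·√S) = 0.038 × 3.51 / (√0.002) = 2.982.
Trying y = 1.02 m: A R^(2/3) = 2.066 — short.
Trying y = 1.49 m: A R^(2/3) = 3.832 — over.
Trying y = 1.28 m: A R^(2/3) = 2.986 — close enough.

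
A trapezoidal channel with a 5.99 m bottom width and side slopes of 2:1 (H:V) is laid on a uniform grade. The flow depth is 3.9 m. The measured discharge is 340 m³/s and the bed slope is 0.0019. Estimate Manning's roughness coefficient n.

With bottom width b = 5.99 m and side slope z = 2: A = (b + zy)y = (5.99 + 2×3.9)×3.9 = 53.78 m²; P = b + 2y√(1+z²) = 5.99 + 2×3.9×2.236 = 23.43 m.
Hydraulic radius R = A/P = 53.78/23.43 = 2.295 m.
Rearranging Manning's equation: n = (1/Q) A R^(2/3) S^(1/2) = (1/340) × 53.78 × 2.295^(2/3) × √0.0019 = 0.012.

n = 0.012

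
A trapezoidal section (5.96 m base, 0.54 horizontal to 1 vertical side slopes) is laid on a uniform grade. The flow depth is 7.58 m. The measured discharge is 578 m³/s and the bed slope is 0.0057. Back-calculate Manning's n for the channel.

With bottom width b = 5.96 m and side slope z = 0.54: A = (b + zy)y = (5.96 + 0.54×7.58)×7.58 = 76.2 m²; P = b + 2y√(1+z²) = 5.96 + 2×7.58×1.136 = 23.19 m.
Hydraulic radius R = A/P = 76.2/23.19 = 3.286 m.
Rearranging Manning's equation: n = (1/Q) A R^(2/3) S^(1/2) = (1/578) × 76.2 × 3.286^(2/3) × √0.0057 = 0.022.

n = 0.022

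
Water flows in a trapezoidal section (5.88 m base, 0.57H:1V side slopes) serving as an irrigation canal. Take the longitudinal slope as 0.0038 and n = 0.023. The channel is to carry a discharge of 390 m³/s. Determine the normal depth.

y_n = 6.93 m

Manning's equation rearranged: A R^(2/3) = nQ / (1·√S) = 0.023 × 390 / (√0.0038) = 145.5.
Trying y = 8.87 m: A R^(2/3) = 231.6 — high.
Trying y = 4.94 m: A R^(2/3) = 78.92 — low.
Trying y = 6.93 m: A R^(2/3) = 145.5 — ≈ 145.5.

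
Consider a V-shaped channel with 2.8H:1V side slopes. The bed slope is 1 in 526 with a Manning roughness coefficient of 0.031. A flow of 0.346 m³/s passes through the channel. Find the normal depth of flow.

Manning's equation rearranged: A R^(2/3) = nQ / (1·√S) = 0.031 × 0.346 / (√0.001901) = 0.246.
Try y = 0.591 m: A R^(2/3) = 0.4169 — too large.
Try y = 0.397 m: A R^(2/3) = 0.1443 — too small.
Try y = 0.485 m: A R^(2/3) = 0.2461 — close enough.

y_n = 0.485 m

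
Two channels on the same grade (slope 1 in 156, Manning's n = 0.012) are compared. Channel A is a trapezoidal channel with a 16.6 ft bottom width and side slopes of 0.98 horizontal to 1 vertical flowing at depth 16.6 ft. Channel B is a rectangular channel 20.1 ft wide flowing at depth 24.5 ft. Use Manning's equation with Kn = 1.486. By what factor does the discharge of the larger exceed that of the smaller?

Channel A: With bottom width b = 16.6 ft and side slope z = 0.98: A = (b + zy)y = (16.6 + 0.98×16.6)×16.6 = 545.6 ft²; P = b + 2y√(1+z²) = 16.6 + 2×16.6×1.4 = 63.08 ft. Hydraulic radius R = A/P = 545.6/63.08 = 8.649 ft. Q_A = (1.486/0.012)·545.6·8.649^(2/3)·√0.00641 = 22790 ft³/s.
Channel B: Flow area A = b·y = 20.1 × 24.5 = 492.5 ft². Wetted perimeter P = b + 2y = 20.1 + 2×24.5 = 69.1 ft. Hydraulic radius R = A/P = 492.5/69.1 = 7.127 ft. Q_B = (1.486/0.012)·492.5·7.127^(2/3)·√0.00641 = 18080 ft³/s.
The larger discharge is 22790 ft³/s and the smaller is 18080 ft³/s; the ratio is 1.26.

1.26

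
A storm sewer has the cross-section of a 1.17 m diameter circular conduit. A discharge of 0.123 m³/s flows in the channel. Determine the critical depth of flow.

At critical depth, Q² T / (g A³) = 1, i.e. A³/T = Q²/g = 0.123²/9.81 = 0.001542.
Trying y = 0.23 m: A³/T = 0.003582 — too large.
Trying y = 0.154 m: A³/T = 0.0007394 — too small.
Trying y = 0.186 m: A³/T = 0.001556 — matches.

y_c = 0.186 m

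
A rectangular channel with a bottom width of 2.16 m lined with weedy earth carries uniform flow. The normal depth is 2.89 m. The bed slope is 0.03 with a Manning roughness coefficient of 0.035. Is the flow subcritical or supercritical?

Flow area A = b·y = 2.16 × 2.89 = 6.242 m². Wetted perimeter P = b + 2y = 2.16 + 2×2.89 = 7.94 m.
Hydraulic radius R = A/P = 6.242/7.94 = 0.7862 m.
V = (1/n) R^(2/3) √S = (1/0.035) × 0.7862^(2/3) × √0.03 = 4.215 m/s. Hydraulic depth D_h = A/T = 6.242/2.16 = 2.89 m.
Froude number Fr = V/√(g·D_h) = 4.215/√(9.81×2.89) = 0.792, which is less than 1, so the flow is subcritical.

subcritical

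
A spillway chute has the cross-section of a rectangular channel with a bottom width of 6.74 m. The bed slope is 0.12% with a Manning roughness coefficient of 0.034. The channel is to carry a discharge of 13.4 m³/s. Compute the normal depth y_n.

Manning's equation rearranged: A R^(2/3) = nQ / (1·√S) = 0.034 × 13.4 / (√0.0012) = 13.15.
Trying y = 2.15 m: A R^(2/3) = 17.37 — over.
Trying y = 1.48 m: A R^(2/3) = 10.16 — short.
Trying y = 1.77 m: A R^(2/3) = 13.17 — close enough.

y_n = 1.77 m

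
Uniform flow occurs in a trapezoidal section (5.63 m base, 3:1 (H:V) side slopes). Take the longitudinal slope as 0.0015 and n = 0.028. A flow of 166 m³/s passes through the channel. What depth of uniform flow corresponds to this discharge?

y_n = 3.97 m

Manning's equation rearranged: A R^(2/3) = nQ / (1·√S) = 0.028 × 166 / (√0.0015) = 120.
Trying y = 4.77 m: A R^(2/3) = 182.5 — over.
Trying y = 3.27 m: A R^(2/3) = 77.96 — short.
Trying y = 3.97 m: A R^(2/3) = 120.1 — ≈ 120.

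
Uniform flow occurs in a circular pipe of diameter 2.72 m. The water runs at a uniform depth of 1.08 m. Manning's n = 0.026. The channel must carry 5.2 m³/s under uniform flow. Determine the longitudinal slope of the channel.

S = 0.00819

For a circular section of diameter D = 2.72 m at depth y = 1.08 m, the central angle is θ = 2 arccos(1 − 2y/D) = 2.727 rad. Then A = (D²/8)(θ − sin θ) = 2.149 m² and P = Dθ/2 = 3.709 m.
Hydraulic radius R = A/P = 2.149/3.709 = 0.5795 m.
From Manning's equation, S = [nQ / (1 A R^(2/3))]² = [0.026 × 5.2 / (1 × 2.149 × 0.5795^(2/3))]² = 0.00819.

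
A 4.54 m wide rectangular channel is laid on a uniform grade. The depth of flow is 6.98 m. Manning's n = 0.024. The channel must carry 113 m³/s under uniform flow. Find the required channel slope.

S = 0.00357

Flow area A = b·y = 4.54 × 6.98 = 31.69 m². Wetted perimeter P = b + 2y = 4.54 + 2×6.98 = 18.5 m.
Hydraulic radius R = A/P = 31.69/18.5 = 1.713 m.
From Manning's equation, S = [nQ / (1 A R^(2/3))]² = [0.024 × 113 / (1 × 31.69 × 1.713^(2/3))]² = 0.00357.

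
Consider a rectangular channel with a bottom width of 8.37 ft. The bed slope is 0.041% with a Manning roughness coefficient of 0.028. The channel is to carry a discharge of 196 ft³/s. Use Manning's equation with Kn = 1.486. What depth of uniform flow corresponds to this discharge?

Manning's equation rearranged: A R^(2/3) = nQ / (1.486·√S) = 0.028 × 196 / (1.486 × √0.00041) = 182.4.
At y = 7.7 ft: A R^(2/3) = 125.3 — too small.
At y = 12.4 ft: A R^(2/3) = 222 — too large.
At y = 10.5 ft: A R^(2/3) = 182.5 — ≈ 182.4.

y_n = 10.5 ft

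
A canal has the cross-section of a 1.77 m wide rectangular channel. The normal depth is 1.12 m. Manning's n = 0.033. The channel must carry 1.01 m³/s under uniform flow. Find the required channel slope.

S = 0.000723

Flow area A = b·y = 1.77 × 1.12 = 1.982 m². Wetted perimeter P = b + 2y = 1.77 + 2×1.12 = 4.01 m.
Hydraulic radius R = A/P = 1.982/4.01 = 0.4944 m.
From Manning's equation, S = [nQ / (1 A R^(2/3))]² = [0.033 × 1.01 / (1 × 1.982 × 0.4944^(2/3))]² = 0.000723.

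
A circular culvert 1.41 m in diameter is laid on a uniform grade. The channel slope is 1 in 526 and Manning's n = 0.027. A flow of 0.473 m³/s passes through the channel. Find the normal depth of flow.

y_n = 0.599 m

Manning's equation rearranged: A R^(2/3) = nQ / (1·√S) = 0.027 × 0.473 / (√0.001901) = 0.2929.
At y = 0.74 m: A R^(2/3) = 0.4226 — high.
At y = 0.599 m: A R^(2/3) = 0.2929 — ≈ 0.2929.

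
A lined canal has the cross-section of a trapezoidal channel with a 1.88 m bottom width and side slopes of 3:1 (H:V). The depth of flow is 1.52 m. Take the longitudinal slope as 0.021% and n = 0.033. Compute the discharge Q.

With bottom width b = 1.88 m and side slope z = 3: A = (b + zy)y = (1.88 + 3×1.52)×1.52 = 9.789 m²; P = b + 2y√(1+z²) = 1.88 + 2×1.52×3.162 = 11.49 m.
Hydraulic radius R = A/P = 9.789/11.49 = 0.8517 m.
Manning's equation: Q = (1/n) A R^(2/3) S^(1/2) = (1/0.033) × 9.789 × 0.8517^(2/3) × 0.00021^(1/2) = 3.86 m³/s.

Q = 3.86 m³/s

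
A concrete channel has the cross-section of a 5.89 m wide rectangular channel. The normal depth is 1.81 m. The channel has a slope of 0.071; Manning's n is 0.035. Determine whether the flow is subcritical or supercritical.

Flow area A = b·y = 5.89 × 1.81 = 10.66 m². Wetted perimeter P = b + 2y = 5.89 + 2×1.81 = 9.51 m.
Hydraulic radius R = A/P = 10.66/9.51 = 1.121 m.
V = (1/n) R^(2/3) √S = (1/0.035) × 1.121^(2/3) × √0.071 = 8.216 m/s. Hydraulic depth D_h = A/T = 10.66/5.89 = 1.81 m.
Froude number Fr = V/√(g·D_h) = 8.216/√(9.81×1.81) = 1.95, which is greater than 1, so the flow is supercritical.

supercritical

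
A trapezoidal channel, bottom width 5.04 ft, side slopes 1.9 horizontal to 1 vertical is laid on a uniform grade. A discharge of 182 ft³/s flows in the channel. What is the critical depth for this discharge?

At critical depth, Q² T / (g A³) = 1, i.e. A³/T = Q²/g = 182²/32.2 = 1029.
Try y = 1.9 ft: A³/T = 362.1 — too small.
Try y = 3.17 ft: A³/T = 2524 — too large.
Try y = 2.51 ft: A³/T = 1024 — close enough.

y_c = 2.51 ft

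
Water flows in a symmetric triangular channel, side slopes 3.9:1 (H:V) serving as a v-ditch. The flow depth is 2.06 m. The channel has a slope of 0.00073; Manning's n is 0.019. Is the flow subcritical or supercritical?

subcritical

For a triangular section with side slope z = 3.9: A = zy² = 3.9×2.06² = 16.55 m²; P = 2y√(1+z²) = 2×2.06×4.026 = 16.59 m.
Hydraulic radius R = A/P = 16.55/16.59 = 0.9977 m.
V = (1/n) R^(2/3) √S = (1/0.019) × 0.9977^(2/3) × √0.00073 = 1.42 m/s. Hydraulic depth D_h = A/T = 16.55/16.07 = 1.03 m.
Froude number Fr = V/√(g·D_h) = 1.42/√(9.81×1.03) = 0.447, which is less than 1, so the flow is subcritical.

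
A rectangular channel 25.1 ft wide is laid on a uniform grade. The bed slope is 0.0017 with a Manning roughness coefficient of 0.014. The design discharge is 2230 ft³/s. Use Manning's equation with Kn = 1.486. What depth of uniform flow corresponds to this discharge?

y_n = 7.32 ft

Manning's equation rearranged: A R^(2/3) = nQ / (1.486·√S) = 0.014 × 2230 / (1.486 × √0.0017) = 509.6.
Trying y = 9.31 ft: A R^(2/3) = 714.4 — over.
Trying y = 5.27 ft: A R^(2/3) = 317.1 — short.
Trying y = 7.32 ft: A R^(2/3) = 509.9 — close enough.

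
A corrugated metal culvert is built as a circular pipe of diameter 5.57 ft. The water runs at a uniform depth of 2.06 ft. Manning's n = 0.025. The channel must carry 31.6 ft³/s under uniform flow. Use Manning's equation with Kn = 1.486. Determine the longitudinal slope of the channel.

S = 0.0036

For a circular section of diameter D = 5.57 ft at depth y = 2.06 ft, the central angle is θ = 2 arccos(1 − 2y/D) = 2.615 rad. Then A = (D²/8)(θ − sin θ) = 8.191 ft² and P = Dθ/2 = 7.282 ft.
Hydraulic radius R = A/P = 8.191/7.282 = 1.125 ft.
From Manning's equation, S = [nQ / (1.486 A R^(2/3))]² = [0.025 × 31.6 / (1.486 × 8.191 × 1.125^(2/3))]² = 0.0036.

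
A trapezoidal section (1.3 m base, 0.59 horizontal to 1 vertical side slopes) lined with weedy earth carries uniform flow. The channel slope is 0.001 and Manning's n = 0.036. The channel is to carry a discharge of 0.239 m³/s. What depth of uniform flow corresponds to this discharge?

y_n = 0.411 m

Manning's equation rearranged: A R^(2/3) = nQ / (1·√S) = 0.036 × 0.239 / (√0.001) = 0.2721.
Try y = 0.351 m: A R^(2/3) = 0.21 — low.
Try y = 0.504 m: A R^(2/3) = 0.3813 — high.
Try y = 0.411 m: A R^(2/3) = 0.2721 — matches.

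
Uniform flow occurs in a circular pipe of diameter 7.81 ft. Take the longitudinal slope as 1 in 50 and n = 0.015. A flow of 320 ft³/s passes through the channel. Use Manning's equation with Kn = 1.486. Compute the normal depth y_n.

y_n = 2.96 ft

Manning's equation rearranged: A R^(2/3) = nQ / (1.486·√S) = 0.015 × 320 / (1.486 × √0.02) = 22.84.
Trying y = 3.52 ft: A R^(2/3) = 31.26 — too large.
Trying y = 2.25 ft: A R^(2/3) = 13.55 — too small.
Trying y = 2.96 ft: A R^(2/3) = 22.84 — close enough.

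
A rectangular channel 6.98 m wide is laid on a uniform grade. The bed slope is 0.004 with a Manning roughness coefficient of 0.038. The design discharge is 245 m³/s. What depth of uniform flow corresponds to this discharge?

y_n = 11 m

Manning's equation rearranged: A R^(2/3) = nQ / (1·√S) = 0.038 × 245 / (√0.004) = 147.2.
At y = 13.4 m: A R^(2/3) = 184.4 — over.
At y = 9.67 m: A R^(2/3) = 126.5 — short.
At y = 11 m: A R^(2/3) = 147 — ≈ 147.2.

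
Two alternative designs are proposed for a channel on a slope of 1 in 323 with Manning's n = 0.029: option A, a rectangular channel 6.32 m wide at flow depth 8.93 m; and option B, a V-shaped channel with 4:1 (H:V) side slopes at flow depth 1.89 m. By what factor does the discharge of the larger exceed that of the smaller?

Channel A: Flow area A = b·y = 6.32 × 8.93 = 56.44 m². Wetted perimeter P = b + 2y = 6.32 + 2×8.93 = 24.18 m. Hydraulic radius R = A/P = 56.44/24.18 = 2.334 m. Q_A = (1/0.029)·56.44·2.334^(2/3)·√0.003096 = 190.5 m³/s.
Channel B: For a triangular section with side slope z = 4: A = zy² = 4×1.89² = 14.29 m²; P = 2y√(1+z²) = 2×1.89×4.123 = 15.59 m. Hydraulic radius R = A/P = 14.29/15.59 = 0.9168 m. Q_B = (1/0.029)·14.29·0.9168^(2/3)·√0.003096 = 25.87 m³/s.
The larger discharge is 190.5 m³/s and the smaller is 25.87 m³/s; the ratio is 7.36.

7.36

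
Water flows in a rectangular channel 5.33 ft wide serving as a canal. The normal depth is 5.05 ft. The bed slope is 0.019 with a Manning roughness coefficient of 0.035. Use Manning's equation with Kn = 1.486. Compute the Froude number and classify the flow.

subcritical

Flow area A = b·y = 5.33 × 5.05 = 26.92 ft². Wetted perimeter P = b + 2y = 5.33 + 2×5.05 = 15.43 ft.
Hydraulic radius R = A/P = 26.92/15.43 = 1.744 ft.
V = (1.486/n) R^(2/3) √S = (1.486/0.035) × 1.744^(2/3) × √0.019 = 8.481 ft/s. Hydraulic depth D_h = A/T = 26.92/5.33 = 5.05 ft.
Froude number Fr = V/√(g·D_h) = 8.481/√(32.2×5.05) = 0.665, which is less than 1, so the flow is subcritical.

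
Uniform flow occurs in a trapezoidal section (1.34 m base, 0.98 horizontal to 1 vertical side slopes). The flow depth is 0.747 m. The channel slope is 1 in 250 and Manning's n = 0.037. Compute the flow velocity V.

V = 1.01 m/s

With bottom width b = 1.34 m and side slope z = 0.98: A = (b + zy)y = (1.34 + 0.98×0.747)×0.747 = 1.548 m²; P = b + 2y√(1+z²) = 1.34 + 2×0.747×1.4 = 3.432 m.
Hydraulic radius R = A/P = 1.548/3.432 = 0.451 m.
From Manning's equation, V = (1/n) R^(2/3) S^(1/2) = (1/0.037) × 0.451^(2/3) × 0.004^(1/2) = 1.01 m/s.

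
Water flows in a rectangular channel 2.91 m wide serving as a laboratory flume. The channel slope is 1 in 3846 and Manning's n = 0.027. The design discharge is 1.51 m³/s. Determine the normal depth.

Manning's equation rearranged: A R^(2/3) = nQ / (1·√S) = 0.027 × 1.51 / (√0.00026) = 2.528.
Trying y = 0.845 m: A R^(2/3) = 1.62 — short.
Trying y = 1.44 m: A R^(2/3) = 3.378 — over.
Trying y = 1.16 m: A R^(2/3) = 2.521 — close enough.

y_n = 1.16 m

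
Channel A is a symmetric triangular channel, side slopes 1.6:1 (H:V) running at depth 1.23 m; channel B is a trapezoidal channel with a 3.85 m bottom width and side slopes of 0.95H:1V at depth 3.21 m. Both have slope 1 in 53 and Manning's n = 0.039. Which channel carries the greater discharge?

channel B

Channel A: For a triangular section with side slope z = 1.6: A = zy² = 1.6×1.23² = 2.421 m²; P = 2y√(1+z²) = 2×1.23×1.887 = 4.642 m. Hydraulic radius R = A/P = 2.421/4.642 = 0.5215 m. Q_A = (1/0.039)·2.421·0.5215^(2/3)·√0.01887 = 5.524 m³/s.
Channel B: With bottom width b = 3.85 m and side slope z = 0.95: A = (b + zy)y = (3.85 + 0.95×3.21)×3.21 = 22.15 m²; P = b + 2y√(1+z²) = 3.85 + 2×3.21×1.379 = 12.71 m. Hydraulic radius R = A/P = 22.15/12.71 = 1.743 m. Q_B = (1/0.039)·22.15·1.743^(2/3)·√0.01887 = 113 m³/s.
Q_A = 5.524 m³/s vs Q_B = 113 m³/s, so channel B carries more.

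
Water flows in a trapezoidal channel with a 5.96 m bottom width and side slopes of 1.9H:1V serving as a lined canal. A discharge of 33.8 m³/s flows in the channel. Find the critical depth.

y_c = 1.29 m

At critical depth, Q² T / (g A³) = 1, i.e. A³/T = Q²/g = 33.8²/9.81 = 116.5.
Trying y = 0.883 m: A³/T = 32.93 — too small.
Trying y = 1.62 m: A³/T = 259.1 — too large.
Trying y = 1.29 m: A³/T = 117.6 — close enough.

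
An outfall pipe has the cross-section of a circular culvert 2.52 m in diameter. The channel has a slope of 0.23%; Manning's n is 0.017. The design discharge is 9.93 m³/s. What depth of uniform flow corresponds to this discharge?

Manning's equation rearranged: A R^(2/3) = nQ / (1·√S) = 0.017 × 9.93 / (√0.0023) = 3.52.
Trying y = 1.71 m: A R^(2/3) = 2.944 — too small.
Trying y = 1.98 m: A R^(2/3) = 3.518 — matches.

y_n = 1.98 m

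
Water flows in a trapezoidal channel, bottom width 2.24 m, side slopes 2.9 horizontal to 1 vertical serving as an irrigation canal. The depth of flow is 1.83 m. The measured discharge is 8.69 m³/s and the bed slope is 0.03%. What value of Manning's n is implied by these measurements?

With bottom width b = 2.24 m and side slope z = 2.9: A = (b + zy)y = (2.24 + 2.9×1.83)×1.83 = 13.81 m²; P = b + 2y√(1+z²) = 2.24 + 2×1.83×3.068 = 13.47 m.
Hydraulic radius R = A/P = 13.81/13.47 = 1.026 m.
Rearranging Manning's equation: n = (1/Q) A R^(2/3) S^(1/2) = (1/8.69) × 13.81 × 1.026^(2/3) × √0.0003 = 0.028.

n = 0.028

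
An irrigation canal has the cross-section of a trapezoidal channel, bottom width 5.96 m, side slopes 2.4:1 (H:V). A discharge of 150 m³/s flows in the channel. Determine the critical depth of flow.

y_c = 2.8 m

At critical depth, Q² T / (g A³) = 1, i.e. A³/T = Q²/g = 150²/9.81 = 2294.
Trying y = 3.03 m: A³/T = 3143 — over.
Trying y = 2.35 m: A³/T = 1175 — short.
Trying y = 2.8 m: A³/T = 2307 — close enough.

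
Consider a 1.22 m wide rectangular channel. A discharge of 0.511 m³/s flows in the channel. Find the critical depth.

y_c = 0.262 m

For a rectangular channel, critical depth y_c = (q²/g)^(1/3) where q = Q/b = 0.511/1.22 = 0.4189 m²/s.
So y_c = (0.4189²/9.81)^(1/3) = 0.262 m.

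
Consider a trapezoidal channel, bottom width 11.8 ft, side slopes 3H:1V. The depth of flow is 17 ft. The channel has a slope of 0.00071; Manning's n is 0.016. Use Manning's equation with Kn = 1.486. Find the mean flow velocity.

With bottom width b = 11.8 ft and side slope z = 3: A = (b + zy)y = (11.8 + 3×17)×17 = 1068 ft²; P = b + 2y√(1+z²) = 11.8 + 2×17×3.162 = 119.3 ft.
Hydraulic radius R = A/P = 1068/119.3 = 8.948 ft.
From Manning's equation, V = (1.486/n) R^(2/3) S^(1/2) = (1.486/0.016) × 8.948^(2/3) × 0.00071^(1/2) = 10.7 ft/s.

V = 10.7 ft/s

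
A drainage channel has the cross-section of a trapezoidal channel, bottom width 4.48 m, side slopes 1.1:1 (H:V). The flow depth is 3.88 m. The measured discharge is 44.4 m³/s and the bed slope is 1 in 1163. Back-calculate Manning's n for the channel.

With bottom width b = 4.48 m and side slope z = 1.1: A = (b + zy)y = (4.48 + 1.1×3.88)×3.88 = 33.94 m²; P = b + 2y√(1+z²) = 4.48 + 2×3.88×1.487 = 16.02 m.
Hydraulic radius R = A/P = 33.94/16.02 = 2.119 m.
Rearranging Manning's equation: n = (1/Q) A R^(2/3) S^(1/2) = (1/44.4) × 33.94 × 2.119^(2/3) × √0.0008598 = 0.037.

n = 0.037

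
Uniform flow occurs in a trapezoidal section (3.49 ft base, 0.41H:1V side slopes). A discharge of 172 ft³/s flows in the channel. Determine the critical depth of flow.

At critical depth, Q² T / (g A³) = 1, i.e. A³/T = Q²/g = 172²/32.2 = 918.8.
Trying y = 2.69 ft: A³/T = 331.1 — low.
Trying y = 4.58 ft: A³/T = 2051 — high.
Trying y = 3.64 ft: A³/T = 921.3 — close enough.

y_c = 3.64 ft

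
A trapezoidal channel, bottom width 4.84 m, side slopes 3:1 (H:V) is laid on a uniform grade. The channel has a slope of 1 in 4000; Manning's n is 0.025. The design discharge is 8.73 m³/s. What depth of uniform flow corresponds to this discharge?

Manning's equation rearranged: A R^(2/3) = nQ / (1·√S) = 0.025 × 8.73 / (√0.00025) = 13.8.
Trying y = 1.64 m: A R^(2/3) = 16.56 — over.
Trying y = 1.18 m: A R^(2/3) = 8.548 — short.
Trying y = 1.5 m: A R^(2/3) = 13.8 — matches.

y_n = 1.5 m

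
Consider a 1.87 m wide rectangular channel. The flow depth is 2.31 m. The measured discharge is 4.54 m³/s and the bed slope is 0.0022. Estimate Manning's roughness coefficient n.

Flow area A = b·y = 1.87 × 2.31 = 4.32 m². Wetted perimeter P = b + 2y = 1.87 + 2×2.31 = 6.49 m.
Hydraulic radius R = A/P = 4.32/6.49 = 0.6656 m.
Rearranging Manning's equation: n = (1/Q) A R^(2/3) S^(1/2) = (1/4.54) × 4.32 × 0.6656^(2/3) × √0.0022 = 0.034.

n = 0.034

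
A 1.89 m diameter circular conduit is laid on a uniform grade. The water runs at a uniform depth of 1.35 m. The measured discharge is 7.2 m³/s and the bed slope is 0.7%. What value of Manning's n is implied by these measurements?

n = 0.017

For a circular section of diameter D = 1.89 m at depth y = 1.35 m, the central angle is θ = 2 arccos(1 − 2y/D) = 4.027 rad. Then A = (D²/8)(θ − sin θ) = 2.144 m² and P = Dθ/2 = 3.806 m.
Hydraulic radius R = A/P = 2.144/3.806 = 0.5634 m.
Rearranging Manning's equation: n = (1/Q) A R^(2/3) S^(1/2) = (1/7.2) × 2.144 × 0.5634^(2/3) × √0.007 = 0.017.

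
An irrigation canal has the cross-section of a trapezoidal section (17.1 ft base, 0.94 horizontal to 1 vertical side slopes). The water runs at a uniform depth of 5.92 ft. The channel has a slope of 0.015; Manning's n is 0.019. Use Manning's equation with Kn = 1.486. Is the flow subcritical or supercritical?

With bottom width b = 17.1 ft and side slope z = 0.94: A = (b + zy)y = (17.1 + 0.94×5.92)×5.92 = 134.2 ft²; P = b + 2y√(1+z²) = 17.1 + 2×5.92×1.372 = 33.35 ft.
Hydraulic radius R = A/P = 134.2/33.35 = 4.023 ft.
V = (1.486/n) R^(2/3) √S = (1.486/0.019) × 4.023^(2/3) × √0.015 = 24.23 ft/s. Hydraulic depth D_h = A/T = 134.2/28.23 = 4.753 ft.
Froude number Fr = V/√(g·D_h) = 24.23/√(32.2×4.753) = 1.96, which is greater than 1, so the flow is supercritical.

supercritical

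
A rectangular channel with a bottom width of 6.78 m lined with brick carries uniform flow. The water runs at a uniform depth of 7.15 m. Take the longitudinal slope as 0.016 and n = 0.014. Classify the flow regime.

supercritical

Flow area A = b·y = 6.78 × 7.15 = 48.48 m². Wetted perimeter P = b + 2y = 6.78 + 2×7.15 = 21.08 m.
Hydraulic radius R = A/P = 48.48/21.08 = 2.3 m.
V = (1/n) R^(2/3) √S = (1/0.014) × 2.3^(2/3) × √0.016 = 15.74 m/s. Hydraulic depth D_h = A/T = 48.48/6.78 = 7.15 m.
Froude number Fr = V/√(g·D_h) = 15.74/√(9.81×7.15) = 1.88, which is greater than 1, so the flow is supercritical.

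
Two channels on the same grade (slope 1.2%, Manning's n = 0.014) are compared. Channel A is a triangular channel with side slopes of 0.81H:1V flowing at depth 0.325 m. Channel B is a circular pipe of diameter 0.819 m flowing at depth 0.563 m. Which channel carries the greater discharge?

channel B

Channel A: For a triangular section with side slope z = 0.81: A = zy² = 0.81×0.325² = 0.08556 m²; P = 2y√(1+z²) = 2×0.325×1.287 = 0.8365 m. Hydraulic radius R = A/P = 0.08556/0.8365 = 0.1023 m. Q_A = (1/0.014)·0.08556·0.1023^(2/3)·√0.012 = 0.1464 m³/s.
Channel B: For a circular section of diameter D = 0.819 m at depth y = 0.563 m, the central angle is θ = 2 arccos(1 − 2y/D) = 3.91 rad. Then A = (D²/8)(θ − sin θ) = 0.3861 m² and P = Dθ/2 = 1.601 m. Hydraulic radius R = A/P = 0.3861/1.601 = 0.2411 m. Q_B = (1/0.014)·0.3861·0.2411^(2/3)·√0.012 = 1.17 m³/s.
Q_A = 0.1464 m³/s vs Q_B = 1.17 m³/s, so channel B carries more.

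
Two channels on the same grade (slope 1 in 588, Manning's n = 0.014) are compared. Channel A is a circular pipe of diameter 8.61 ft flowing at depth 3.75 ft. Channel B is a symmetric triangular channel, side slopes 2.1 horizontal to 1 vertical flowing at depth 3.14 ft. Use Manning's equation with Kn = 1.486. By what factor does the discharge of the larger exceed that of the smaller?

1.46

Channel A: For a circular section of diameter D = 8.61 ft at depth y = 3.75 ft, the central angle is θ = 2 arccos(1 − 2y/D) = 2.883 rad. Then A = (D²/8)(θ − sin θ) = 24.35 ft² and P = Dθ/2 = 12.41 ft. Hydraulic radius R = A/P = 24.35/12.41 = 1.962 ft. Q_A = (1.486/0.014)·24.35·1.962^(2/3)·√0.001701 = 167 ft³/s.
Channel B: For a triangular section with side slope z = 2.1: A = zy² = 2.1×3.14² = 20.71 ft²; P = 2y√(1+z²) = 2×3.14×2.326 = 14.61 ft. Hydraulic radius R = A/P = 20.71/14.61 = 1.417 ft. Q_B = (1.486/0.014)·20.71·1.417^(2/3)·√0.001701 = 114.4 ft³/s.
The larger discharge is 167 ft³/s and the smaller is 114.4 ft³/s; the ratio is 1.46.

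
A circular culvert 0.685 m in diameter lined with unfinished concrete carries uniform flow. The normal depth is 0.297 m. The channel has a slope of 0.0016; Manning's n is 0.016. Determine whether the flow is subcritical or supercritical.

subcritical

For a circular section of diameter D = 0.685 m at depth y = 0.297 m, the central angle is θ = 2 arccos(1 − 2y/D) = 2.875 rad. Then A = (D²/8)(θ − sin θ) = 0.1532 m² and P = Dθ/2 = 0.9847 m.
Hydraulic radius R = A/P = 0.1532/0.9847 = 0.1556 m.
V = (1/n) R^(2/3) √S = (1/0.016) × 0.1556^(2/3) × √0.0016 = 0.7231 m/s. Hydraulic depth D_h = A/T = 0.1532/0.6789 = 0.2256 m.
Froude number Fr = V/√(g·D_h) = 0.7231/√(9.81×0.2256) = 0.486, which is less than 1, so the flow is subcritical.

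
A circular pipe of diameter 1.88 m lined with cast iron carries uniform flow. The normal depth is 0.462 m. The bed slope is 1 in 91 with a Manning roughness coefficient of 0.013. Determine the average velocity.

V = 3.38 m/s

For a circular section of diameter D = 1.88 m at depth y = 0.462 m, the central angle is θ = 2 arccos(1 − 2y/D) = 2.075 rad. Then A = (D²/8)(θ − sin θ) = 0.5297 m² and P = Dθ/2 = 1.95 m.
Hydraulic radius R = A/P = 0.5297/1.95 = 0.2716 m.
From Manning's equation, V = (1/n) R^(2/3) S^(1/2) = (1/0.013) × 0.2716^(2/3) × 0.01099^(1/2) = 3.38 m/s.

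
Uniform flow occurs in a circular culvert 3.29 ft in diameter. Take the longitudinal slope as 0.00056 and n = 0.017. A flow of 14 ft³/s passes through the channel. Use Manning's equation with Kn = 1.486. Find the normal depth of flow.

y_n = 2.46 ft

Manning's equation rearranged: A R^(2/3) = nQ / (1.486·√S) = 0.017 × 14 / (1.486 × √0.00056) = 6.768.
Trying y = 2.98 ft: A R^(2/3) = 7.973 — too large.
Trying y = 1.86 ft: A R^(2/3) = 4.569 — too small.
Trying y = 2.46 ft: A R^(2/3) = 6.781 — close enough.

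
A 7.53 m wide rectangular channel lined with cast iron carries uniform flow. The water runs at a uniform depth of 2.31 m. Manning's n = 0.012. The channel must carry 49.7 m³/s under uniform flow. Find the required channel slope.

Flow area A = b·y = 7.53 × 2.31 = 17.39 m². Wetted perimeter P = b + 2y = 7.53 + 2×2.31 = 12.15 m.
Hydraulic radius R = A/P = 17.39/12.15 = 1.432 m.
From Manning's equation, S = [nQ / (1 A R^(2/3))]² = [0.012 × 49.7 / (1 × 17.39 × 1.432^(2/3))]² = 0.000729.

S = 0.000729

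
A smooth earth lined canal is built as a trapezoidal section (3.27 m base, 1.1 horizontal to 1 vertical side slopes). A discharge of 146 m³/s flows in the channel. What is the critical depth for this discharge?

At critical depth, Q² T / (g A³) = 1, i.e. A³/T = Q²/g = 146²/9.81 = 2173.
At y = 4.38 m: A³/T = 3445 — over.
At y = 2.77 m: A³/T = 572.2 — short.
At y = 3.9 m: A³/T = 2163 — close enough.

y_c = 3.9 m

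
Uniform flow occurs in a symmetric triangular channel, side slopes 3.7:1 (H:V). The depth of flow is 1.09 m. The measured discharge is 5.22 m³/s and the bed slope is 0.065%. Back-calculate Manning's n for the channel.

For a triangular section with side slope z = 3.7: A = zy² = 3.7×1.09² = 4.396 m²; P = 2y√(1+z²) = 2×1.09×3.833 = 8.355 m.
Hydraulic radius R = A/P = 4.396/8.355 = 0.5261 m.
Rearranging Manning's equation: n = (1/Q) A R^(2/3) S^(1/2) = (1/5.22) × 4.396 × 0.5261^(2/3) × √0.00065 = 0.014.

n = 0.014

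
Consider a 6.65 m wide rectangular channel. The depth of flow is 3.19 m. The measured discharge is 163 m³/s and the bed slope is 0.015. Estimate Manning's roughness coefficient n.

n = 0.0221

Flow area A = b·y = 6.65 × 3.19 = 21.21 m². Wetted perimeter P = b + 2y = 6.65 + 2×3.19 = 13.03 m.
Hydraulic radius R = A/P = 21.21/13.03 = 1.628 m.
Rearranging Manning's equation: n = (1/Q) A R^(2/3) S^(1/2) = (1/163) × 21.21 × 1.628^(2/3) × √0.015 = 0.0221.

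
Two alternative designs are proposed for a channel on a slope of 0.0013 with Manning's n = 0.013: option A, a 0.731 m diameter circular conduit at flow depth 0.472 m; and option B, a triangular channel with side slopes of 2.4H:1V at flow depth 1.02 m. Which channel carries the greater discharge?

channel B

Channel A: For a circular section of diameter D = 0.731 m at depth y = 0.472 m, the central angle is θ = 2 arccos(1 − 2y/D) = 3.733 rad. Then A = (D²/8)(θ − sin θ) = 0.2866 m² and P = Dθ/2 = 1.364 m. Hydraulic radius R = A/P = 0.2866/1.364 = 0.21 m. Q_A = (1/0.013)·0.2866·0.21^(2/3)·√0.0013 = 0.2809 m³/s.
Channel B: For a triangular section with side slope z = 2.4: A = zy² = 2.4×1.02² = 2.497 m²; P = 2y√(1+z²) = 2×1.02×2.6 = 5.304 m. Hydraulic radius R = A/P = 2.497/5.304 = 0.4708 m. Q_B = (1/0.013)·2.497·0.4708^(2/3)·√0.0013 = 4.191 m³/s.
Q_A = 0.2809 m³/s vs Q_B = 4.191 m³/s, so channel B carries more.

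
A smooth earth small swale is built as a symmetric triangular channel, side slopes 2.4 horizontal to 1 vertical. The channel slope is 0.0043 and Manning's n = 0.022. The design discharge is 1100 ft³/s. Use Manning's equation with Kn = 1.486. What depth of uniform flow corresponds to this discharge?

y_n = 6.91 ft

Manning's equation rearranged: A R^(2/3) = nQ / (1.486·√S) = 0.022 × 1100 / (1.486 × √0.0043) = 248.3.
Trying y = 7.85 ft: A R^(2/3) = 348.9 — high.
Trying y = 6.91 ft: A R^(2/3) = 248.3 — matches.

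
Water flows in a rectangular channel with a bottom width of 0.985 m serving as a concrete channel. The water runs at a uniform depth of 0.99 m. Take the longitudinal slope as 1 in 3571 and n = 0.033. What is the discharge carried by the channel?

Flow area A = b·y = 0.985 × 0.99 = 0.9751 m². Wetted perimeter P = b + 2y = 0.985 + 2×0.99 = 2.965 m.
Hydraulic radius R = A/P = 0.9751/2.965 = 0.3289 m.
Manning's equation: Q = (1/n) A R^(2/3) S^(1/2) = (1/0.033) × 0.9751 × 0.3289^(2/3) × 0.00028^(1/2) = 0.236 m³/s.

Q = 0.236 m³/s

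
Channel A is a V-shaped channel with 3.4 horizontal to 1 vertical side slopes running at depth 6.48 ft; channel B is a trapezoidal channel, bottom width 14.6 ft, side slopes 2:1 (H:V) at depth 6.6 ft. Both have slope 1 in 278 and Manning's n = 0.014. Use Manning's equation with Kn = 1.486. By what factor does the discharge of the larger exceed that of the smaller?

1.56

Channel A: For a triangular section with side slope z = 3.4: A = zy² = 3.4×6.48² = 142.8 ft²; P = 2y√(1+z²) = 2×6.48×3.544 = 45.93 ft. Hydraulic radius R = A/P = 142.8/45.93 = 3.108 ft. Q_A = (1.486/0.014)·142.8·3.108^(2/3)·√0.003597 = 1936 ft³/s.
Channel B: With bottom width b = 14.6 ft and side slope z = 2: A = (b + zy)y = (14.6 + 2×6.6)×6.6 = 183.5 ft²; P = b + 2y√(1+z²) = 14.6 + 2×6.6×2.236 = 44.12 ft. Hydraulic radius R = A/P = 183.5/44.12 = 4.159 ft. Q_B = (1.486/0.014)·183.5·4.159^(2/3)·√0.003597 = 3021 ft³/s.
The larger discharge is 3021 ft³/s and the smaller is 1936 ft³/s; the ratio is 1.56.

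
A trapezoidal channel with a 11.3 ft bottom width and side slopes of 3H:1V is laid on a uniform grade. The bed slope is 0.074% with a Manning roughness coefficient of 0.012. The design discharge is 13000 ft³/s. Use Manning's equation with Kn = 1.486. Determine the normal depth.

Manning's equation rearranged: A R^(2/3) = nQ / (1.486·√S) = 0.012 × 13000 / (1.486 × √0.00074) = 3859.
At y = 11.1 ft: A R^(2/3) = 1648 — too small.
At y = 19.8 ft: A R^(2/3) = 6607 — too large.
At y = 15.9 ft: A R^(2/3) = 3872 — matches.

y_n = 15.9 ft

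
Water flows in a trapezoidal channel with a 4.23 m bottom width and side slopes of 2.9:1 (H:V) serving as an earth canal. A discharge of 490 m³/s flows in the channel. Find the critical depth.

y_c = 4.99 m

At critical depth, Q² T / (g A³) = 1, i.e. A³/T = Q²/g = 490²/9.81 = 24480.
At y = 4.31 m: A³/T = 12820 — short.
At y = 6.24 m: A³/T = 66890 — over.
At y = 4.99 m: A³/T = 24500 — close enough.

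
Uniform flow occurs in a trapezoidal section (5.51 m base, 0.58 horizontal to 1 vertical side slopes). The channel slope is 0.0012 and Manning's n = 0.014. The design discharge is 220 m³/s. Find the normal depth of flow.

y_n = 5.43 m

Manning's equation rearranged: A R^(2/3) = nQ / (1·√S) = 0.014 × 220 / (√0.0012) = 88.91.
At y = 6.13 m: A R^(2/3) = 111 — high.
At y = 4.28 m: A R^(2/3) = 58.22 — low.
At y = 5.43 m: A R^(2/3) = 88.97 — ≈ 88.91.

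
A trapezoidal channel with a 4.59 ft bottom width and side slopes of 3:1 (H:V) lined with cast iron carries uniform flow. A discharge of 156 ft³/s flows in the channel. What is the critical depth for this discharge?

y_c = 2.14 ft

At critical depth, Q² T / (g A³) = 1, i.e. A³/T = Q²/g = 156²/32.2 = 755.8.
At y = 1.49 ft: A³/T = 181.8 — short.
At y = 2.42 ft: A³/T = 1234 — over.
At y = 2.14 ft: A³/T = 750.4 — matches.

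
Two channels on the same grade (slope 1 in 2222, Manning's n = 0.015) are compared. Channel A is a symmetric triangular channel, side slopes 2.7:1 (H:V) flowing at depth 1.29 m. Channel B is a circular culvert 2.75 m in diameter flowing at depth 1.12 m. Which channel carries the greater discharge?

channel A

Channel A: For a triangular section with side slope z = 2.7: A = zy² = 2.7×1.29² = 4.493 m²; P = 2y√(1+z²) = 2×1.29×2.879 = 7.428 m. Hydraulic radius R = A/P = 4.493/7.428 = 0.6048 m. Q_A = (1/0.015)·4.493·0.6048^(2/3)·√0.00045 = 4.545 m³/s.
Channel B: For a circular section of diameter D = 2.75 m at depth y = 1.12 m, the central angle is θ = 2 arccos(1 − 2y/D) = 2.769 rad. Then A = (D²/8)(θ − sin θ) = 2.273 m² and P = Dθ/2 = 3.807 m. Hydraulic radius R = A/P = 2.273/3.807 = 0.597 m. Q_B = (1/0.015)·2.273·0.597^(2/3)·√0.00045 = 2.279 m³/s.
Q_A = 4.545 m³/s vs Q_B = 2.279 m³/s, so channel A carries more.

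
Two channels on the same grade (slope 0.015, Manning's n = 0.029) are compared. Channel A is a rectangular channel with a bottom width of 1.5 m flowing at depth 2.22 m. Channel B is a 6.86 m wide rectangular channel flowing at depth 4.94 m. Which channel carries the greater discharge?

Channel A: Flow area A = b·y = 1.5 × 2.22 = 3.33 m². Wetted perimeter P = b + 2y = 1.5 + 2×2.22 = 5.94 m. Hydraulic radius R = A/P = 3.33/5.94 = 0.5606 m. Q_A = (1/0.029)·3.33·0.5606^(2/3)·√0.015 = 9.562 m³/s.
Channel B: Flow area A = b·y = 6.86 × 4.94 = 33.89 m². Wetted perimeter P = b + 2y = 6.86 + 2×4.94 = 16.74 m. Hydraulic radius R = A/P = 33.89/16.74 = 2.024 m. Q_B = (1/0.029)·33.89·2.024^(2/3)·√0.015 = 229 m³/s.
Q_A = 9.562 m³/s vs Q_B = 229 m³/s, so channel B carries more.

channel B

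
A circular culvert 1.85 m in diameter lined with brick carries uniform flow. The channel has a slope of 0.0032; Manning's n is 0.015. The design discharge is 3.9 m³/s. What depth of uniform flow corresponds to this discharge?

Manning's equation rearranged: A R^(2/3) = nQ / (1·√S) = 0.015 × 3.9 / (√0.0032) = 1.034.
Try y = 0.896 m: A R^(2/3) = 0.7612 — low.
Try y = 1.3 m: A R^(2/3) = 1.353 — high.
Try y = 1.08 m: A R^(2/3) = 1.035 — ≈ 1.034.

y_n = 1.08 m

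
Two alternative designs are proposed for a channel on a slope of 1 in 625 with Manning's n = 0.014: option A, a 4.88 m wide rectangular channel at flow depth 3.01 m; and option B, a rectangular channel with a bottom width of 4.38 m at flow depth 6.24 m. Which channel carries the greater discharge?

channel B

Channel A: Flow area A = b·y = 4.88 × 3.01 = 14.69 m². Wetted perimeter P = b + 2y = 4.88 + 2×3.01 = 10.9 m. Hydraulic radius R = A/P = 14.69/10.9 = 1.348 m. Q_A = (1/0.014)·14.69·1.348^(2/3)·√0.0016 = 51.2 m³/s.
Channel B: Flow area A = b·y = 4.38 × 6.24 = 27.33 m². Wetted perimeter P = b + 2y = 4.38 + 2×6.24 = 16.86 m. Hydraulic radius R = A/P = 27.33/16.86 = 1.621 m. Q_B = (1/0.014)·27.33·1.621^(2/3)·√0.0016 = 107.8 m³/s.
Q_A = 51.2 m³/s vs Q_B = 107.8 m³/s, so channel B carries more.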